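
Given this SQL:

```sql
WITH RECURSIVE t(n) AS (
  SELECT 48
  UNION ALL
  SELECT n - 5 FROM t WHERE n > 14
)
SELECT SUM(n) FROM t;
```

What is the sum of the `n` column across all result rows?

244

Base: n=48.
Iteration 1: 48 > 14 holds -> n = 48 - 5 = 43.
Iteration 2: 43 > 14 holds -> n = 43 - 5 = 38.
Iteration 3: 38 > 14 holds -> n = 38 - 5 = 33.
Iteration 4: 33 > 14 holds -> n = 33 - 5 = 28.
Iteration 5: 28 > 14 holds -> n = 28 - 5 = 23.
Iteration 6: 23 > 14 holds -> n = 23 - 5 = 18.
Iteration 7: 18 > 14 holds -> n = 18 - 5 = 13.
Iteration 8: 13 > 14 fails; recursion stops.
SUM(n) = 48 + 43 + 38 + 33 + 28 + 23 + 18 + 13 = 244.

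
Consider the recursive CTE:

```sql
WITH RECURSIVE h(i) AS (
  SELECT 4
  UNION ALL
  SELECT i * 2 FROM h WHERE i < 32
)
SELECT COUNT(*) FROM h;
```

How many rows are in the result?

Base: i=4.
Iteration 1: 4 < 32 holds -> i = 4 * 2 = 8.
Iteration 2: 8 < 32 holds -> i = 8 * 2 = 16.
Iteration 3: 16 < 32 holds -> i = 16 * 2 = 32.
Iteration 4: 32 < 32 fails; recursion stops.
Total rows emitted: 4.

4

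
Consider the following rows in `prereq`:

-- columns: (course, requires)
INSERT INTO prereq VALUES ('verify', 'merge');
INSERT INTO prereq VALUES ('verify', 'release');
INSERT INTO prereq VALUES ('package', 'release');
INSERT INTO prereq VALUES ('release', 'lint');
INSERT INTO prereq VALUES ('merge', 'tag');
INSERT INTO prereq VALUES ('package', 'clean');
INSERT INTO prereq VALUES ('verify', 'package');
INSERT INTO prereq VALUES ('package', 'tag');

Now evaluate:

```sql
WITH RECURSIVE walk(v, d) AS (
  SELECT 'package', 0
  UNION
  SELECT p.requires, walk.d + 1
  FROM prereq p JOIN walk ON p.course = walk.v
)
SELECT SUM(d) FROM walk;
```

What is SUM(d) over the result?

5

Base: (package, d=0).
Iteration 1: edges from {package} -> (clean, d=1), (release, d=1), (tag, d=1).
Iteration 2: edges from {clean,release,tag} -> (lint, d=2).
Iteration 3: no outgoing edges from {lint}; recursion stops.
SUM(d) = 0 + 1 + 1 + 1 + 2 = 5.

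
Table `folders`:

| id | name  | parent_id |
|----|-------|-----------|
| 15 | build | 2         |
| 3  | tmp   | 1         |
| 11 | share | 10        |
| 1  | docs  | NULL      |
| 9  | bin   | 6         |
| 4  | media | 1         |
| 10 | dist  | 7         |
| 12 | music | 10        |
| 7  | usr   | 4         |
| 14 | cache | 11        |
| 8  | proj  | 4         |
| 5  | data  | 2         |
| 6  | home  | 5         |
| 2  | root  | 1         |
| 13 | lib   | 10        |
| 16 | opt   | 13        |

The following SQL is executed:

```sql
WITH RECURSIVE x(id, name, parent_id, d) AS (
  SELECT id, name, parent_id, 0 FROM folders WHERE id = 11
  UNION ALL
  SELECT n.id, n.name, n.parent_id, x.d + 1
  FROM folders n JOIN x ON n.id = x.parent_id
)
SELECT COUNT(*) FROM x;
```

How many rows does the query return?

Base: id=11 (share), parent_id=10, d 0.
Iteration 1: join on id=10 -> dist (id 10, parent_id=7, d 1).
Iteration 2: join on id=7 -> usr (id 7, parent_id=4, d 2).
Iteration 3: join on id=4 -> media (id 4, parent_id=1, d 3).
Iteration 4: join on id=1 -> docs (id 1, parent_id=NULL, d 4).
Iteration 5: parent_id is NULL; no match; recursion stops.
Total rows emitted: 5.

5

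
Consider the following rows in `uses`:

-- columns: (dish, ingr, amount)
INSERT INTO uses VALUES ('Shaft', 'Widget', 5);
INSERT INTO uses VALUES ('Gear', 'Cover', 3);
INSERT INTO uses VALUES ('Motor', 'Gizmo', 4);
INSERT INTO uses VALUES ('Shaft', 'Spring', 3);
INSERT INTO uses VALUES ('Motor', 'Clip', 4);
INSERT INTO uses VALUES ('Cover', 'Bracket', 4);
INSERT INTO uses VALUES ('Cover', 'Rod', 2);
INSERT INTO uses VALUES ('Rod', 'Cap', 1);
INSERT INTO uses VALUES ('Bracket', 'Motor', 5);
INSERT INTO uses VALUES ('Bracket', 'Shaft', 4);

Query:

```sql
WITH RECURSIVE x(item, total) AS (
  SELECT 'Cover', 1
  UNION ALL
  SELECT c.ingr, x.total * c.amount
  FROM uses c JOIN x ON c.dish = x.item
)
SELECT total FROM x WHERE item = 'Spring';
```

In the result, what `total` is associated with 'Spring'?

48

Base: (Cover, total=1).
Iteration 1: components of {Cover} -> Bracket = 1*4 = 4, Rod = 1*2 = 2.
Iteration 2: components of {Bracket,Rod} -> Cap = 2*1 = 2, Motor = 4*5 = 20, Shaft = 4*4 = 16.
Iteration 3: components of {Cap,Motor,Shaft} -> Clip = 20*4 = 80, Gizmo = 20*4 = 80, Spring = 16*3 = 48, Widget = 16*5 = 80.
Iteration 4: no further components; recursion stops.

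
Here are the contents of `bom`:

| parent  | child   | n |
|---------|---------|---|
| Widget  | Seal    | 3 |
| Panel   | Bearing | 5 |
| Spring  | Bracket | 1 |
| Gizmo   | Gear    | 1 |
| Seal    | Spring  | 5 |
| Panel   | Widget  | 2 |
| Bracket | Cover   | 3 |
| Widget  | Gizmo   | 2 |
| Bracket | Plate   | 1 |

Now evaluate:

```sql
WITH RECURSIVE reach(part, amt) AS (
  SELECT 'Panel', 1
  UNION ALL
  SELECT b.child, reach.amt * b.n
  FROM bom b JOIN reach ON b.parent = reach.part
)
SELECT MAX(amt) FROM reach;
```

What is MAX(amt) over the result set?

90

Base: (Panel, amt=1).
Iteration 1: components of {Panel} -> Bearing = 1*5 = 5, Widget = 1*2 = 2.
Iteration 2: components of {Bearing,Widget} -> Gizmo = 2*2 = 4, Seal = 2*3 = 6.
Iteration 3: components of {Gizmo,Seal} -> Gear = 4*1 = 4, Spring = 6*5 = 30.
Iteration 4: components of {Gear,Spring} -> Bracket = 30*1 = 30.
Iteration 5: components of {Bracket} -> Cover = 30*3 = 90, Plate = 30*1 = 30.
Iteration 6: no further components; recursion stops.
amt values: 1, 2, 5, 4, 6, 4, 30, 30, 90, 30; the maximum is 90.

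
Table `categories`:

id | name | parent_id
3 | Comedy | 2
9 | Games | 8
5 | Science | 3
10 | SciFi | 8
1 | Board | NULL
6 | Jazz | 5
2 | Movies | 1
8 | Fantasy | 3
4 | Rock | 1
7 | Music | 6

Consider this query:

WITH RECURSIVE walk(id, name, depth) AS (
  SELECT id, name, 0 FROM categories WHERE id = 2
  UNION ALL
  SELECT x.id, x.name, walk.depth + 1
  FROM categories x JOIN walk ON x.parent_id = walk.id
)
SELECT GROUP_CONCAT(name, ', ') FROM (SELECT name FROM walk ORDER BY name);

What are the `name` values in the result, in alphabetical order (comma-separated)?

Comedy, Fantasy, Games, Jazz, Movies, Music, SciFi, Science

Base: id=2 (Movies) at depth 0.
Iteration 1: rows with parent_id in {2} -> Comedy (id 3, depth 1).
Iteration 2: rows with parent_id in {3} -> Science (id 5, depth 2), Fantasy (id 8, depth 2).
Iteration 3: rows with parent_id in {5,8} -> Jazz (id 6, depth 3), Games (id 9, depth 3), SciFi (id 10, depth 3).
Iteration 4: rows with parent_id in {6,9,10} -> Music (id 7, depth 4).
Iteration 5: no rows with parent_id in {7}; recursion stops.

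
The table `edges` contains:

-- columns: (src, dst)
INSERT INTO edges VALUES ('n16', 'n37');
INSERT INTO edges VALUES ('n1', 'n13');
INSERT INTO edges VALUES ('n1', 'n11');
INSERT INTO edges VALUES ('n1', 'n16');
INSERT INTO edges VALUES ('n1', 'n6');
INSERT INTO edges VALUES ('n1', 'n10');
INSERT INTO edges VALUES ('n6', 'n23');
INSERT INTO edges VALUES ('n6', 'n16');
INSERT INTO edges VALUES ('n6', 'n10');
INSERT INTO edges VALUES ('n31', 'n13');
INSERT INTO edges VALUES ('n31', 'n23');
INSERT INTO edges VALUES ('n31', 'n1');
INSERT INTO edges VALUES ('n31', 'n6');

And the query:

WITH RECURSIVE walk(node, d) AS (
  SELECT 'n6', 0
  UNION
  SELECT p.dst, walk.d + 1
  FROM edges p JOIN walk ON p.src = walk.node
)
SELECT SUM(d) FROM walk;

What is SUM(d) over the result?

Base: (n6, d=0).
Iteration 1: edges from {n6} -> (n10, d=1), (n16, d=1), (n23, d=1).
Iteration 2: edges from {n10,n16,n23} -> (n37, d=2).
Iteration 3: no outgoing edges from {n37}; recursion stops.
SUM(d) = 0 + 1 + 1 + 1 + 2 = 5.

5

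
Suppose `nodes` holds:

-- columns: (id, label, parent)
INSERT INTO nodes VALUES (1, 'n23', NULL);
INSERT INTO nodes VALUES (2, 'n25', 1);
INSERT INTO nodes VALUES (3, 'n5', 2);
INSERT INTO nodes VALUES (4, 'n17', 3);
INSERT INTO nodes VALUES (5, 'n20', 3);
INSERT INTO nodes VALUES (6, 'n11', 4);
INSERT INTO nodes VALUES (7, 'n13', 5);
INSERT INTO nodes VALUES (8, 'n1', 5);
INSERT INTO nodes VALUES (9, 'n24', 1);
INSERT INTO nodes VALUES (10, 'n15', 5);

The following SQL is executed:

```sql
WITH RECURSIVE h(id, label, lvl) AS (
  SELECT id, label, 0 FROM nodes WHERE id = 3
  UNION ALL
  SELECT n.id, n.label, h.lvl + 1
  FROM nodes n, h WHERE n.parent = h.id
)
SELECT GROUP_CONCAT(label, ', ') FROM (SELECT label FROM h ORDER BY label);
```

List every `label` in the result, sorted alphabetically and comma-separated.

Base: id=3 (n5) at lvl 0.
Iteration 1: rows with parent in {3} -> n17 (id 4, lvl 1), n20 (id 5, lvl 1).
Iteration 2: rows with parent in {4,5} -> n11 (id 6, lvl 2), n13 (id 7, lvl 2), n1 (id 8, lvl 2), n15 (id 10, lvl 2).
Iteration 3: no rows with parent in {6,7,8,10}; recursion stops.

n1, n11, n13, n15, n17, n20, n5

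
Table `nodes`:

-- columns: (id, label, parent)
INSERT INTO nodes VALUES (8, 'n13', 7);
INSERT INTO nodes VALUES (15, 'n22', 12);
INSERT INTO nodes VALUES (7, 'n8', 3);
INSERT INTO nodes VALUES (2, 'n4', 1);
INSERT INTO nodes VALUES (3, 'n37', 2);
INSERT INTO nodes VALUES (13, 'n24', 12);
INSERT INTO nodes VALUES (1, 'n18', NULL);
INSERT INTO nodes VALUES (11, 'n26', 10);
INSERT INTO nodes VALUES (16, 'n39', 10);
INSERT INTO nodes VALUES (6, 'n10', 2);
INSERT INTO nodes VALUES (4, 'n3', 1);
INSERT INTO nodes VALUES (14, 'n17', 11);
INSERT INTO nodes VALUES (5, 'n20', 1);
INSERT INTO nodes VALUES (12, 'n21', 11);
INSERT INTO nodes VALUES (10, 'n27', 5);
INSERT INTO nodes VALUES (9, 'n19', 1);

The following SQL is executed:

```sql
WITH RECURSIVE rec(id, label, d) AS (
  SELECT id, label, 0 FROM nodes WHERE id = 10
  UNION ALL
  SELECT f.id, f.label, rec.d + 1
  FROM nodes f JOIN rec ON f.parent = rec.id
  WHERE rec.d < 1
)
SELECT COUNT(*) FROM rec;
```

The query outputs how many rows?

Base: id=10 (n27) at d 0.
Iteration 1: rows with parent in {10} -> n26 (id 11, d 1), n39 (id 16, d 1).
Iteration 2: d < 1 fails for all current rows; recursion stops.
Total rows emitted: 3.

3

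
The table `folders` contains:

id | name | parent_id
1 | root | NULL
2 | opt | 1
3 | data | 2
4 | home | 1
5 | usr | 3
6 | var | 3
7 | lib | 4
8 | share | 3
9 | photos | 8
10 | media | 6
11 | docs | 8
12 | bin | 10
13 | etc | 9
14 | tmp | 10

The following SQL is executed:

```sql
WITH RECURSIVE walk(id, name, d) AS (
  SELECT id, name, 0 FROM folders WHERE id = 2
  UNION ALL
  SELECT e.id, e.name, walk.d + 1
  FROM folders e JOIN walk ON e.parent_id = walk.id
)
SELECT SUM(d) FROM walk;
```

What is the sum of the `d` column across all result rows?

Base: id=2 (opt) at d 0.
Iteration 1: rows with parent_id in {2} -> data (id 3, d 1).
Iteration 2: rows with parent_id in {3} -> usr (id 5, d 2), var (id 6, d 2), share (id 8, d 2).
Iteration 3: rows with parent_id in {5,6,8} -> photos (id 9, d 3), media (id 10, d 3), docs (id 11, d 3).
Iteration 4: rows with parent_id in {9,10,11} -> bin (id 12, d 4), etc (id 13, d 4), tmp (id 14, d 4).
Iteration 5: no rows with parent_id in {12,13,14}; recursion stops.
SUM(d) = 0 + 1 + 2 + 2 + 2 + 3 + 3 + 3 + 4 + 4 + 4 = 28.

28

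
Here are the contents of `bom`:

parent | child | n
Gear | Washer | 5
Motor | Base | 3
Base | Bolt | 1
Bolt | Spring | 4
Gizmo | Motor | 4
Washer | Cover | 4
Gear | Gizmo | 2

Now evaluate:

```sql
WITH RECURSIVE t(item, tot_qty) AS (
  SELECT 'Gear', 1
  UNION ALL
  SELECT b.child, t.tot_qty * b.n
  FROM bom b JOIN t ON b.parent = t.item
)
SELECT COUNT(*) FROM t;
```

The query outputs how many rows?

8

Base: (Gear, tot_qty=1).
Iteration 1: components of {Gear} -> Gizmo = 1*2 = 2, Washer = 1*5 = 5.
Iteration 2: components of {Gizmo,Washer} -> Cover = 5*4 = 20, Motor = 2*4 = 8.
Iteration 3: components of {Cover,Motor} -> Base = 8*3 = 24.
Iteration 4: components of {Base} -> Bolt = 24*1 = 24.
Iteration 5: components of {Bolt} -> Spring = 24*4 = 96.
Iteration 6: no further components; recursion stops.
Total rows emitted: 8.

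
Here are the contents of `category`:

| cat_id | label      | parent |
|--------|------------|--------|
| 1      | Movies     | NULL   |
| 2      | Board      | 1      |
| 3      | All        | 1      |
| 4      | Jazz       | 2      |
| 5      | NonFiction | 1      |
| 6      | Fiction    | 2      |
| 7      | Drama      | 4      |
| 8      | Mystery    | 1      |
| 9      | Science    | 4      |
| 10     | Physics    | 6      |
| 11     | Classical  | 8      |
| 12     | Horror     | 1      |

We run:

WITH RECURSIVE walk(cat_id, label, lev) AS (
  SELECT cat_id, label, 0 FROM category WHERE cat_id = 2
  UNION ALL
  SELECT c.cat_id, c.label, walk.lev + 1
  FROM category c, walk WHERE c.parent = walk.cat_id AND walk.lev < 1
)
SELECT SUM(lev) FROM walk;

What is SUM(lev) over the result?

2

Base: cat_id=2 (Board) at lev 0.
Iteration 1: rows with parent in {2} -> Jazz (id 4, lev 1), Fiction (id 6, lev 1).
Iteration 2: lev < 1 fails for all current rows; recursion stops.
SUM(lev) = 0 + 1 + 1 = 2.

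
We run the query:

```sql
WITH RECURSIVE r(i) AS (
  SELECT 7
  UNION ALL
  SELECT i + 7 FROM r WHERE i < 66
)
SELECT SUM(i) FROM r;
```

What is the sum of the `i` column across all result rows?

385

Base: i=7.
Iteration 1: 7 < 66 holds -> i = 7 + 7 = 14.
Iteration 2: 14 < 66 holds -> i = 14 + 7 = 21.
Iteration 3: 21 < 66 holds -> i = 21 + 7 = 28.
Iteration 4: 28 < 66 holds -> i = 28 + 7 = 35.
Iteration 5: 35 < 66 holds -> i = 35 + 7 = 42.
Iteration 6: 42 < 66 holds -> i = 42 + 7 = 49.
Iteration 7: 49 < 66 holds -> i = 49 + 7 = 56.
Iteration 8: 56 < 66 holds -> i = 56 + 7 = 63.
Iteration 9: 63 < 66 holds -> i = 63 + 7 = 70.
Iteration 10: 70 < 66 fails; recursion stops.
SUM(i) = 7 + 14 + 21 + 28 + 35 + 42 + 49 + 56 + 63 + 70 = 385.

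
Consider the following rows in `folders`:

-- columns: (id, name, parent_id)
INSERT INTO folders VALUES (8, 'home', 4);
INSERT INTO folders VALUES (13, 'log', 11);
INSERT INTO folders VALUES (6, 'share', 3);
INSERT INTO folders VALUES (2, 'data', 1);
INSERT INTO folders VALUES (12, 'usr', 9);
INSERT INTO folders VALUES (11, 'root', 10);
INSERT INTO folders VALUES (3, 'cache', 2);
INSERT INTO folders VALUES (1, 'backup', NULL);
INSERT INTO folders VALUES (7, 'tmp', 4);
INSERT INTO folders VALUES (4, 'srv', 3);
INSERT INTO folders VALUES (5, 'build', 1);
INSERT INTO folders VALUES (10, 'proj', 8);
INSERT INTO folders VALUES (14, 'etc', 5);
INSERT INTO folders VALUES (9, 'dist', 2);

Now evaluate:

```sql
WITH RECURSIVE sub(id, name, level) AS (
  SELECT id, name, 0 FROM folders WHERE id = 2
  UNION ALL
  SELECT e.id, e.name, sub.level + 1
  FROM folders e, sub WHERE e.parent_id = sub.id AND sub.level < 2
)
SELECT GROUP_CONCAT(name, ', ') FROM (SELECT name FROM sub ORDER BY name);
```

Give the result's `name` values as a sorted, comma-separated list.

cache, data, dist, share, srv, usr

Base: id=2 (data) at level 0.
Iteration 1: rows with parent_id in {2} -> cache (id 3, level 1), dist (id 9, level 1).
Iteration 2: rows with parent_id in {3,9} -> srv (id 4, level 2), share (id 6, level 2), usr (id 12, level 2).
Iteration 3: level < 2 fails for all current rows; recursion stops.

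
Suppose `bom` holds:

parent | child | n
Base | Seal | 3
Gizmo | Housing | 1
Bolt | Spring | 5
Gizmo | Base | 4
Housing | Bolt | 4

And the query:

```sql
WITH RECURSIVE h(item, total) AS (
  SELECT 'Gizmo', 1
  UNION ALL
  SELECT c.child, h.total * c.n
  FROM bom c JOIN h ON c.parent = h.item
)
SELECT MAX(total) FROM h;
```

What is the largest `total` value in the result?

Base: (Gizmo, total=1).
Iteration 1: components of {Gizmo} -> Base = 1*4 = 4, Housing = 1*1 = 1.
Iteration 2: components of {Base,Housing} -> Bolt = 1*4 = 4, Seal = 4*3 = 12.
Iteration 3: components of {Bolt,Seal} -> Spring = 4*5 = 20.
Iteration 4: no further components; recursion stops.
total values: 1, 4, 1, 12, 4, 20; the maximum is 20.

20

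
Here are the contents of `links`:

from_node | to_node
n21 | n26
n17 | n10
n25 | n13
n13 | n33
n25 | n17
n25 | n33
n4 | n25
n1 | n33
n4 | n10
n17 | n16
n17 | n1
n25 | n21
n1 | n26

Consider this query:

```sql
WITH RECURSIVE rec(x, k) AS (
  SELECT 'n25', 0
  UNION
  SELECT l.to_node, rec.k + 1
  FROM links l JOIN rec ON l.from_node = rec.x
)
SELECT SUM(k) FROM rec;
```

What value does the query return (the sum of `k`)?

Base: (n25, k=0).
Iteration 1: edges from {n25} -> (n13, k=1), (n17, k=1), (n21, k=1), (n33, k=1).
Iteration 2: edges from {n13,n17,n21,n33} -> (n1, k=2), (n10, k=2), (n16, k=2), (n26, k=2), (n33, k=2).
Iteration 3: edges from {n1,n10,n16,n26,n33} -> (n26, k=3), (n33, k=3).
Iteration 4: no outgoing edges from {n26,n33}; recursion stops.
SUM(k) = 0 + 1 + 1 + 1 + 1 + 2 + 2 + 2 + 2 + 2 + 3 + 3 = 20.

20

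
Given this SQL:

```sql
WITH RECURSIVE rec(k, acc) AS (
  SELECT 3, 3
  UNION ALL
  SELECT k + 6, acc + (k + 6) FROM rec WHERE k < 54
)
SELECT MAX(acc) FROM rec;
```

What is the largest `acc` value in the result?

Base: k=3, acc=3.
Iteration 1: 3 < 54 holds -> k = 3 + 6 = 9, acc = 3 + 9 = 12.
Iteration 2: 9 < 54 holds -> k = 9 + 6 = 15, acc = 12 + 15 = 27.
Iteration 3: 15 < 54 holds -> k = 15 + 6 = 21, acc = 27 + 21 = 48.
Iteration 4: 21 < 54 holds -> k = 21 + 6 = 27, acc = 48 + 27 = 75.
Iteration 5: 27 < 54 holds -> k = 27 + 6 = 33, acc = 75 + 33 = 108.
Iteration 6: 33 < 54 holds -> k = 33 + 6 = 39, acc = 108 + 39 = 147.
Iteration 7: 39 < 54 holds -> k = 39 + 6 = 45, acc = 147 + 45 = 192.
Iteration 8: 45 < 54 holds -> k = 45 + 6 = 51, acc = 192 + 51 = 243.
Iteration 9: 51 < 54 holds -> k = 51 + 6 = 57, acc = 243 + 57 = 300.
Iteration 10: 57 < 54 fails; recursion stops.
acc values: 3, 12, 27, 48, 75, 108, 147, 192, 243, 300; the maximum is 300.

300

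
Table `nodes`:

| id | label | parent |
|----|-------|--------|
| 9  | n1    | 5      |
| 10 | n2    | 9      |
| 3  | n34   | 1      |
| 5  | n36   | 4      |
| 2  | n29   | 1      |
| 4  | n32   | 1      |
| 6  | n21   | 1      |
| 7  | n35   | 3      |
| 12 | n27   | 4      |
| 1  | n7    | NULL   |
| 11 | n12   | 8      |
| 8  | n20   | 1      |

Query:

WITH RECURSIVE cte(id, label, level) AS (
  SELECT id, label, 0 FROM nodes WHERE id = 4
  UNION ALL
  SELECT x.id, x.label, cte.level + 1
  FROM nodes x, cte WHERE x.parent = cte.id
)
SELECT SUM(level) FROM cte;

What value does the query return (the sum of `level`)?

Base: id=4 (n32) at level 0.
Iteration 1: rows with parent in {4} -> n36 (id 5, level 1), n27 (id 12, level 1).
Iteration 2: rows with parent in {5,12} -> n1 (id 9, level 2).
Iteration 3: rows with parent in {9} -> n2 (id 10, level 3).
Iteration 4: no rows with parent in {10}; recursion stops.
SUM(level) = 0 + 1 + 1 + 2 + 3 = 7.

7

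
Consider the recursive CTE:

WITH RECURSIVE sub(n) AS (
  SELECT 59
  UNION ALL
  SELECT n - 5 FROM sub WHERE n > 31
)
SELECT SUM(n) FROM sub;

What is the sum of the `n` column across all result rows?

308

Base: n=59.
Iteration 1: 59 > 31 holds -> n = 59 - 5 = 54.
Iteration 2: 54 > 31 holds -> n = 54 - 5 = 49.
Iteration 3: 49 > 31 holds -> n = 49 - 5 = 44.
Iteration 4: 44 > 31 holds -> n = 44 - 5 = 39.
Iteration 5: 39 > 31 holds -> n = 39 - 5 = 34.
Iteration 6: 34 > 31 holds -> n = 34 - 5 = 29.
Iteration 7: 29 > 31 fails; recursion stops.
SUM(n) = 59 + 54 + 49 + 44 + 39 + 34 + 29 = 308.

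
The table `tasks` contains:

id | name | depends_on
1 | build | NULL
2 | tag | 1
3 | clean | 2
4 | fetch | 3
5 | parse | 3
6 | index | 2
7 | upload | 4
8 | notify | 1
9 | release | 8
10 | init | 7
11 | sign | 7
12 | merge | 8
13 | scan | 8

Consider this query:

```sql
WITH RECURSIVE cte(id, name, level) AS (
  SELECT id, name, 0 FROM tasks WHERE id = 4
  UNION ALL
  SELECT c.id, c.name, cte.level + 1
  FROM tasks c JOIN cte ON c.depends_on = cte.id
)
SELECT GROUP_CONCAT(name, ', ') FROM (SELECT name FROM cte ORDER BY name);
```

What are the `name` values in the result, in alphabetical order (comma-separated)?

Base: id=4 (fetch) at level 0.
Iteration 1: rows with depends_on in {4} -> upload (id 7, level 1).
Iteration 2: rows with depends_on in {7} -> init (id 10, level 2), sign (id 11, level 2).
Iteration 3: no rows with depends_on in {10,11}; recursion stops.

fetch, init, sign, upload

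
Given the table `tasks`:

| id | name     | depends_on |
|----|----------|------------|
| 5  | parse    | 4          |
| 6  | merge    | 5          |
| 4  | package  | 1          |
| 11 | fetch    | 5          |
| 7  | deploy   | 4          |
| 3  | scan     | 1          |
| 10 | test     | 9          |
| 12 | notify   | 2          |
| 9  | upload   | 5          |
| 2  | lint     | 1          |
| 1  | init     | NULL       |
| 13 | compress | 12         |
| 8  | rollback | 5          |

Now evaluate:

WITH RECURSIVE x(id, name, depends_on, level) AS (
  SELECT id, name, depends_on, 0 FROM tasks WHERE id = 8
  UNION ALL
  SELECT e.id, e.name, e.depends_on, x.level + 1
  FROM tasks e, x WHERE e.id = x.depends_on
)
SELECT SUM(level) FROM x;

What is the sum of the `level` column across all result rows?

Base: id=8 (rollback), depends_on=5, level 0.
Iteration 1: join on id=5 -> parse (id 5, depends_on=4, level 1).
Iteration 2: join on id=4 -> package (id 4, depends_on=1, level 2).
Iteration 3: join on id=1 -> init (id 1, depends_on=NULL, level 3).
Iteration 4: depends_on is NULL; no match; recursion stops.
SUM(level) = 0 + 1 + 2 + 3 = 6.

6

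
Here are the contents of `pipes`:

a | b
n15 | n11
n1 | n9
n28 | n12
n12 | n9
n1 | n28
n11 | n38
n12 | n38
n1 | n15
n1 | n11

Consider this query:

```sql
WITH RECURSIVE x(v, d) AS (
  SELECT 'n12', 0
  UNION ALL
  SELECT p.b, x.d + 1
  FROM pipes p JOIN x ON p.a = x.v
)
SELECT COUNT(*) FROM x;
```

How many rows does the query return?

Base: (n12, d=0).
Iteration 1: edges from {n12} -> (n38, d=1), (n9, d=1).
Iteration 2: no outgoing edges from {n38,n9}; recursion stops.
Total rows emitted: 3.

3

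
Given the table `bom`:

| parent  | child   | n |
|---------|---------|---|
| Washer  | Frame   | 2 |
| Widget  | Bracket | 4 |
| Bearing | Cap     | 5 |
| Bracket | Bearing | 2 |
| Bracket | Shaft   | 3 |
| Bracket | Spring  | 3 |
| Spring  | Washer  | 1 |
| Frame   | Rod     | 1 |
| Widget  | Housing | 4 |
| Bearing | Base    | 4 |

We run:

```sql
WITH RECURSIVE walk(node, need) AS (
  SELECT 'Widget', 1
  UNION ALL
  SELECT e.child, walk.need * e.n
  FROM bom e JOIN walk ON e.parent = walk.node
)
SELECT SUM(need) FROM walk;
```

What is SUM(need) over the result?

173

Base: (Widget, need=1).
Iteration 1: components of {Widget} -> Bracket = 1*4 = 4, Housing = 1*4 = 4.
Iteration 2: components of {Bracket,Housing} -> Bearing = 4*2 = 8, Shaft = 4*3 = 12, Spring = 4*3 = 12.
Iteration 3: components of {Bearing,Shaft,Spring} -> Base = 8*4 = 32, Cap = 8*5 = 40, Washer = 12*1 = 12.
Iteration 4: components of {Base,Cap,Washer} -> Frame = 12*2 = 24.
Iteration 5: components of {Frame} -> Rod = 24*1 = 24.
Iteration 6: no further components; recursion stops.
SUM(need) = 1 + 4 + 4 + 8 + 12 + 12 + 40 + 32 + 12 + 24 + 24 = 173.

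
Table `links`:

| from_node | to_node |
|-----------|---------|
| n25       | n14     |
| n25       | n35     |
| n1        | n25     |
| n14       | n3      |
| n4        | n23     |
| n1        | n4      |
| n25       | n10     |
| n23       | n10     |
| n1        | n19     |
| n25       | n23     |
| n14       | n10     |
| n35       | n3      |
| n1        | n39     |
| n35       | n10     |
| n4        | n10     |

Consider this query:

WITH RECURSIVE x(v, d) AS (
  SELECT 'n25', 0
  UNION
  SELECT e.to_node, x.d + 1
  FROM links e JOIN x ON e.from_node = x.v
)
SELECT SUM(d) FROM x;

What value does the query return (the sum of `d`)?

8

Base: (n25, d=0).
Iteration 1: edges from {n25} -> (n10, d=1), (n14, d=1), (n23, d=1), (n35, d=1).
Iteration 2: edges from {n10,n14,n23,n35} -> (n10, d=2), (n3, d=2). [UNION drops 3 duplicate row(s)]
Iteration 3: no outgoing edges from {n10,n3}; recursion stops.
SUM(d) = 0 + 1 + 1 + 1 + 1 + 2 + 2 = 8.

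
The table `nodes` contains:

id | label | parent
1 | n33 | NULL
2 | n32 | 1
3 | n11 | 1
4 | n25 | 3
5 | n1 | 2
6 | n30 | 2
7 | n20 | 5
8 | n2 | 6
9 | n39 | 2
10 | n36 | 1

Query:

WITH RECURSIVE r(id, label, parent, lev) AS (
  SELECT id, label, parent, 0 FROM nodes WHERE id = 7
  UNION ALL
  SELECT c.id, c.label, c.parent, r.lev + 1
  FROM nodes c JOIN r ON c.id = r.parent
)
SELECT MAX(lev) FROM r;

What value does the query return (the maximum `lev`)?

Base: id=7 (n20), parent=5, lev 0.
Iteration 1: join on id=5 -> n1 (id 5, parent=2, lev 1).
Iteration 2: join on id=2 -> n32 (id 2, parent=1, lev 2).
Iteration 3: join on id=1 -> n33 (id 1, parent=NULL, lev 3).
Iteration 4: parent is NULL; no match; recursion stops.
lev values: 0, 1, 2, 3; the maximum is 3.

3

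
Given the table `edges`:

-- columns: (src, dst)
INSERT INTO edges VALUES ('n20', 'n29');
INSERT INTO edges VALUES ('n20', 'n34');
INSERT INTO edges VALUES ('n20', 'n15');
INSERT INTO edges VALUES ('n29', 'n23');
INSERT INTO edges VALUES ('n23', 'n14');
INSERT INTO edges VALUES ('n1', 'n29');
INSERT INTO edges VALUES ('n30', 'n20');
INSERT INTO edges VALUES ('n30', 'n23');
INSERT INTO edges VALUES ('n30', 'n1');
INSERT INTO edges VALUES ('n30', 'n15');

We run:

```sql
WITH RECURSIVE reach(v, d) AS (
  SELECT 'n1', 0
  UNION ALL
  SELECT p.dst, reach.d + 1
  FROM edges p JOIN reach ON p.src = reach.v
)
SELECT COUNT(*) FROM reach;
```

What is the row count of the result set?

Base: (n1, d=0).
Iteration 1: edges from {n1} -> (n29, d=1).
Iteration 2: edges from {n29} -> (n23, d=2).
Iteration 3: edges from {n23} -> (n14, d=3).
Iteration 4: no outgoing edges from {n14}; recursion stops.
Total rows emitted: 4.

4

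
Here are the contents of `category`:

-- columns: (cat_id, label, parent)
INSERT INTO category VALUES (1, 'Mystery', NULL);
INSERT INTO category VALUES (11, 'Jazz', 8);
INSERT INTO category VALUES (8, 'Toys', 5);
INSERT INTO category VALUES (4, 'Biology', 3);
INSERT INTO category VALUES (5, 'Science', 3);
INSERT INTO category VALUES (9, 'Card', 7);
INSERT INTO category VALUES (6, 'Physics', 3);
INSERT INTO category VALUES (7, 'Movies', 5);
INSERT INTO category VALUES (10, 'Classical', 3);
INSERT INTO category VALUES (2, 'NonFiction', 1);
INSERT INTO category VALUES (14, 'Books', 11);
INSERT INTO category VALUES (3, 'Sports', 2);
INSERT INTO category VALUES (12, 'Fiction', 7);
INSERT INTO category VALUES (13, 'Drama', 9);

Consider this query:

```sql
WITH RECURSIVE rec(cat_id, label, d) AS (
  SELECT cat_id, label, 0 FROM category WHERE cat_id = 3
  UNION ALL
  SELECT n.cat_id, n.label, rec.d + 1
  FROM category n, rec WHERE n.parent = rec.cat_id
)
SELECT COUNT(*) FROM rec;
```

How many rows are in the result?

12

Base: cat_id=3 (Sports) at d 0.
Iteration 1: rows with parent in {3} -> Biology (id 4, d 1), Science (id 5, d 1), Physics (id 6, d 1), Classical (id 10, d 1).
Iteration 2: rows with parent in {4,5,6,10} -> Movies (id 7, d 2), Toys (id 8, d 2).
Iteration 3: rows with parent in {7,8} -> Card (id 9, d 3), Jazz (id 11, d 3), Fiction (id 12, d 3).
Iteration 4: rows with parent in {9,11,12} -> Drama (id 13, d 4), Books (id 14, d 4).
Iteration 5: no rows with parent in {13,14}; recursion stops.
Total rows emitted: 12.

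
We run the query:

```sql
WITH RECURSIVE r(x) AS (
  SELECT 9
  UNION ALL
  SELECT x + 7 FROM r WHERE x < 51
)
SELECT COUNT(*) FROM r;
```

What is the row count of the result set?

Base: x=9.
Iteration 1: 9 < 51 holds -> x = 9 + 7 = 16.
Iteration 2: 16 < 51 holds -> x = 16 + 7 = 23.
Iteration 3: 23 < 51 holds -> x = 23 + 7 = 30.
Iteration 4: 30 < 51 holds -> x = 30 + 7 = 37.
Iteration 5: 37 < 51 holds -> x = 37 + 7 = 44.
Iteration 6: 44 < 51 holds -> x = 44 + 7 = 51.
Iteration 7: 51 < 51 fails; recursion stops.
Total rows emitted: 7.

7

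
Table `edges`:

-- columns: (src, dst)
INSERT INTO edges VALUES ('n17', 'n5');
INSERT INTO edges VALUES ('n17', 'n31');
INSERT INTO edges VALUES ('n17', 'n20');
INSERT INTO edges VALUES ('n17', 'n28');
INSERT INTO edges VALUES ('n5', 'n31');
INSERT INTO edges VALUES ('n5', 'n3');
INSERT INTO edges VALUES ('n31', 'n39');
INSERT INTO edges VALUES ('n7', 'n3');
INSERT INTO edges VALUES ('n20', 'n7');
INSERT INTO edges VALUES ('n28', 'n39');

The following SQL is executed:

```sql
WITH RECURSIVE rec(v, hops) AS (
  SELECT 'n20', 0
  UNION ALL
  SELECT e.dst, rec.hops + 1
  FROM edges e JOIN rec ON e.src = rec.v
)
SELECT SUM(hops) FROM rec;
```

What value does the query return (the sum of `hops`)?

3

Base: (n20, hops=0).
Iteration 1: edges from {n20} -> (n7, hops=1).
Iteration 2: edges from {n7} -> (n3, hops=2).
Iteration 3: no outgoing edges from {n3}; recursion stops.
SUM(hops) = 0 + 1 + 2 = 3.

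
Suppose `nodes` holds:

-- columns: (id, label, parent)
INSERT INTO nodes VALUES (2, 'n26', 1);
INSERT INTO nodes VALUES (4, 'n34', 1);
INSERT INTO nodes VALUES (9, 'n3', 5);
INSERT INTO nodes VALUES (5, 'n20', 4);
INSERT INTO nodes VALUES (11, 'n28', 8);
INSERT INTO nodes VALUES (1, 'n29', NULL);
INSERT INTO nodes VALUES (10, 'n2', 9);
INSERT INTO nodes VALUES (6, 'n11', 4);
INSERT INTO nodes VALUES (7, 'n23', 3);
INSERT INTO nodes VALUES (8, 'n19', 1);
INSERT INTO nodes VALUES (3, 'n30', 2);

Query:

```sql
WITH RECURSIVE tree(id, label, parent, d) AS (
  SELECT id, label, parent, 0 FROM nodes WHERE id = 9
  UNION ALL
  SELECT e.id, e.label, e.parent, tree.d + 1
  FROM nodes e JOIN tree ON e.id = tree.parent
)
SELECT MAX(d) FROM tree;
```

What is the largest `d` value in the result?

Base: id=9 (n3), parent=5, d 0.
Iteration 1: join on id=5 -> n20 (id 5, parent=4, d 1).
Iteration 2: join on id=4 -> n34 (id 4, parent=1, d 2).
Iteration 3: join on id=1 -> n29 (id 1, parent=NULL, d 3).
Iteration 4: parent is NULL; no match; recursion stops.
d values: 0, 1, 2, 3; the maximum is 3.

3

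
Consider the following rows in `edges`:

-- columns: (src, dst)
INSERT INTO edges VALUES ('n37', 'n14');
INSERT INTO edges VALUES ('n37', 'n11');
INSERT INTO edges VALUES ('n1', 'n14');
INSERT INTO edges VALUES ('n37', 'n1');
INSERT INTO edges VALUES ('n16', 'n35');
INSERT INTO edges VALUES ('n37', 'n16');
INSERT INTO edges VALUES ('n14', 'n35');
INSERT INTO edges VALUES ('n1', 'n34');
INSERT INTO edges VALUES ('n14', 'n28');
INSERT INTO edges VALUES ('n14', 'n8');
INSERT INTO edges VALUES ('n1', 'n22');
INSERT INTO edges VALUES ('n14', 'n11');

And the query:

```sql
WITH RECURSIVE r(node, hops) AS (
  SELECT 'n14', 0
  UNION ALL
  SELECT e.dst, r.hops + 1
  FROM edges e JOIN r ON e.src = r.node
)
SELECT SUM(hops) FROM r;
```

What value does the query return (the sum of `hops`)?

Base: (n14, hops=0).
Iteration 1: edges from {n14} -> (n11, hops=1), (n28, hops=1), (n35, hops=1), (n8, hops=1).
Iteration 2: no outgoing edges from {n11,n28,n35,n8}; recursion stops.
SUM(hops) = 0 + 1 + 1 + 1 + 1 = 4.

4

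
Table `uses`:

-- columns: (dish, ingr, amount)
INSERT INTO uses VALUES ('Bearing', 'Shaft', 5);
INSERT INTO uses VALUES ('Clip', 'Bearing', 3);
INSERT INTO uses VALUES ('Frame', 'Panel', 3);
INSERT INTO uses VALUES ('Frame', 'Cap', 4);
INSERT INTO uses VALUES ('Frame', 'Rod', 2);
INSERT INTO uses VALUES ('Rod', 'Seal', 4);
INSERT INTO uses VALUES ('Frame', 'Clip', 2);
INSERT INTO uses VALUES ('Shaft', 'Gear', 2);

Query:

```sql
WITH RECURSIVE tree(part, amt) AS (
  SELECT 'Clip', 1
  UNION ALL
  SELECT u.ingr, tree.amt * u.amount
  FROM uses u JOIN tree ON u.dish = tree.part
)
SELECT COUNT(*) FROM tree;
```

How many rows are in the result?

Base: (Clip, amt=1).
Iteration 1: components of {Clip} -> Bearing = 1*3 = 3.
Iteration 2: components of {Bearing} -> Shaft = 3*5 = 15.
Iteration 3: components of {Shaft} -> Gear = 15*2 = 30.
Iteration 4: no further components; recursion stops.
Total rows emitted: 4.

4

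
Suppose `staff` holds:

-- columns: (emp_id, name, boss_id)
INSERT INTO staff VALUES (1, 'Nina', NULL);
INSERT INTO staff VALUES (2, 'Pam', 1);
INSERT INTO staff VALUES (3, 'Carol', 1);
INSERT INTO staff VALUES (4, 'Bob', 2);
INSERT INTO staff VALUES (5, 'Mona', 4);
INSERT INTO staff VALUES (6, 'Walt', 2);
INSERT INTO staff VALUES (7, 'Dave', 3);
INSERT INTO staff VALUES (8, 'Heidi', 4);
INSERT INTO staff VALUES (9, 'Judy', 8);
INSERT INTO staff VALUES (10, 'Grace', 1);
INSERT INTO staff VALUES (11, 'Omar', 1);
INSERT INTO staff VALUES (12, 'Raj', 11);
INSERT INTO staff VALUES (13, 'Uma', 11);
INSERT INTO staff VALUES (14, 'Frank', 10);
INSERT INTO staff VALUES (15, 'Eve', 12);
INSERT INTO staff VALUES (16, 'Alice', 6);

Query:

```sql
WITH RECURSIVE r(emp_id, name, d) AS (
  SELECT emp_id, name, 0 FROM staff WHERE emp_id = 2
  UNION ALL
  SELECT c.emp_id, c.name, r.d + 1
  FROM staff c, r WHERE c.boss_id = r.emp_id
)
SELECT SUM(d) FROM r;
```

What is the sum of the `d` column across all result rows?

11

Base: emp_id=2 (Pam) at d 0.
Iteration 1: rows with boss_id in {2} -> Bob (id 4, d 1), Walt (id 6, d 1).
Iteration 2: rows with boss_id in {4,6} -> Mona (id 5, d 2), Heidi (id 8, d 2), Alice (id 16, d 2).
Iteration 3: rows with boss_id in {5,8,16} -> Judy (id 9, d 3).
Iteration 4: no rows with boss_id in {9}; recursion stops.
SUM(d) = 0 + 1 + 1 + 2 + 2 + 2 + 3 = 11.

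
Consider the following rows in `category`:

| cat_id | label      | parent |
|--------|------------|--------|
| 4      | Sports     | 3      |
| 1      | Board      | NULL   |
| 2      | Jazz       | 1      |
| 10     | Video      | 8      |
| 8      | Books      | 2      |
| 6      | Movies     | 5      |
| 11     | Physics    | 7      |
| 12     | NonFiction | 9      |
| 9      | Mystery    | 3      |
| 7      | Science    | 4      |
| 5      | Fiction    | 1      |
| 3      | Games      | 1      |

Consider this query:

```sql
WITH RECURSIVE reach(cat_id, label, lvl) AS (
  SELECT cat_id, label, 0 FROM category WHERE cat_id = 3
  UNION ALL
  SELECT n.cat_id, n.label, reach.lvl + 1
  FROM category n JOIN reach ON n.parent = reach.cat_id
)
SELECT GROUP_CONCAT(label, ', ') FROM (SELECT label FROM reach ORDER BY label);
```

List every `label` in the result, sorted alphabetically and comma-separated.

Games, Mystery, NonFiction, Physics, Science, Sports

Base: cat_id=3 (Games) at lvl 0.
Iteration 1: rows with parent in {3} -> Sports (id 4, lvl 1), Mystery (id 9, lvl 1).
Iteration 2: rows with parent in {4,9} -> Science (id 7, lvl 2), NonFiction (id 12, lvl 2).
Iteration 3: rows with parent in {7,12} -> Physics (id 11, lvl 3).
Iteration 4: no rows with parent in {11}; recursion stops.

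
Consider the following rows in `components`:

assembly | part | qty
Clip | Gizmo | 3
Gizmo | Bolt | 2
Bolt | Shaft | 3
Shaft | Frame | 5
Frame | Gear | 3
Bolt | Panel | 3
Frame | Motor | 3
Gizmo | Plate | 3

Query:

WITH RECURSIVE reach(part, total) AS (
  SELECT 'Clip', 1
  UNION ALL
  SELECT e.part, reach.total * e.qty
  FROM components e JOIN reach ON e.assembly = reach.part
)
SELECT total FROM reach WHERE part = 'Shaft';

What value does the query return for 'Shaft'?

Base: (Clip, total=1).
Iteration 1: components of {Clip} -> Gizmo = 1*3 = 3.
Iteration 2: components of {Gizmo} -> Bolt = 3*2 = 6, Plate = 3*3 = 9.
Iteration 3: components of {Bolt,Plate} -> Panel = 6*3 = 18, Shaft = 6*3 = 18.
Iteration 4: components of {Panel,Shaft} -> Frame = 18*5 = 90.
Iteration 5: components of {Frame} -> Gear = 90*3 = 270, Motor = 90*3 = 270.
Iteration 6: no further components; recursion stops.

18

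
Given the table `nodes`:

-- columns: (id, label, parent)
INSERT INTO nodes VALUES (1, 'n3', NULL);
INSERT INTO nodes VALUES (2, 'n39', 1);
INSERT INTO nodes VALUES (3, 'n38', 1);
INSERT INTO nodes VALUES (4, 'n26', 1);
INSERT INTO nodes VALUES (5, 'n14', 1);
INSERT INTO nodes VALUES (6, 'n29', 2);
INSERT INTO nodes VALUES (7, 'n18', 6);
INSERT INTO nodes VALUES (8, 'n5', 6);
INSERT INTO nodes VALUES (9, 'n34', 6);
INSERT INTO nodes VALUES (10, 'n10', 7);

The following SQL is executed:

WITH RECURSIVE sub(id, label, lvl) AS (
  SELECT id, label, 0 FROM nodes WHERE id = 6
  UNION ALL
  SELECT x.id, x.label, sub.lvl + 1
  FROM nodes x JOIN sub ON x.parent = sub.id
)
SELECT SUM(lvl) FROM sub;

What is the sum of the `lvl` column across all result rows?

5

Base: id=6 (n29) at lvl 0.
Iteration 1: rows with parent in {6} -> n18 (id 7, lvl 1), n5 (id 8, lvl 1), n34 (id 9, lvl 1).
Iteration 2: rows with parent in {7,8,9} -> n10 (id 10, lvl 2).
Iteration 3: no rows with parent in {10}; recursion stops.
SUM(lvl) = 0 + 1 + 1 + 1 + 2 = 5.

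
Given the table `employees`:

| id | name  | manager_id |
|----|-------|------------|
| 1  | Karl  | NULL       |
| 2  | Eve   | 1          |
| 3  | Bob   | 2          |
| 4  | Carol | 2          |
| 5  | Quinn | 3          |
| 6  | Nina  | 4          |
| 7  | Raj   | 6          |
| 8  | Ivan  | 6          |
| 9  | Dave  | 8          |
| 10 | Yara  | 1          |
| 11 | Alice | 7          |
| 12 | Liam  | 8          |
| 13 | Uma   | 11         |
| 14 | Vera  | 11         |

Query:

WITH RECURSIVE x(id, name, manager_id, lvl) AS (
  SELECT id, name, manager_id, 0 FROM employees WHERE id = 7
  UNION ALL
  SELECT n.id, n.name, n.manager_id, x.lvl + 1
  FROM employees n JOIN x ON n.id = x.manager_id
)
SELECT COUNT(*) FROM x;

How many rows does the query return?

Base: id=7 (Raj), manager_id=6, lvl 0.
Iteration 1: join on id=6 -> Nina (id 6, manager_id=4, lvl 1).
Iteration 2: join on id=4 -> Carol (id 4, manager_id=2, lvl 2).
Iteration 3: join on id=2 -> Eve (id 2, manager_id=1, lvl 3).
Iteration 4: join on id=1 -> Karl (id 1, manager_id=NULL, lvl 4).
Iteration 5: manager_id is NULL; no match; recursion stops.
Total rows emitted: 5.

5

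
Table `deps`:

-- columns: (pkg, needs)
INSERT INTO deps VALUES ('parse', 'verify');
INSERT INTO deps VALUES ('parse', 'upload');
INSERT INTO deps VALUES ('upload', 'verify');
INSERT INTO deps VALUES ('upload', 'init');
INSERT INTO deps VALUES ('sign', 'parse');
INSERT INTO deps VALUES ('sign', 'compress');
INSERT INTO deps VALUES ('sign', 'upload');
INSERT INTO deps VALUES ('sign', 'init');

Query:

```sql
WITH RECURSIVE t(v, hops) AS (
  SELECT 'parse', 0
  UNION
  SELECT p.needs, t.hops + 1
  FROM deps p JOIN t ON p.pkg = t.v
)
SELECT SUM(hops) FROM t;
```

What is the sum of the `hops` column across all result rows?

Base: (parse, hops=0).
Iteration 1: edges from {parse} -> (upload, hops=1), (verify, hops=1).
Iteration 2: edges from {upload,verify} -> (init, hops=2), (verify, hops=2).
Iteration 3: no outgoing edges from {init,verify}; recursion stops.
SUM(hops) = 0 + 1 + 1 + 2 + 2 = 6.

6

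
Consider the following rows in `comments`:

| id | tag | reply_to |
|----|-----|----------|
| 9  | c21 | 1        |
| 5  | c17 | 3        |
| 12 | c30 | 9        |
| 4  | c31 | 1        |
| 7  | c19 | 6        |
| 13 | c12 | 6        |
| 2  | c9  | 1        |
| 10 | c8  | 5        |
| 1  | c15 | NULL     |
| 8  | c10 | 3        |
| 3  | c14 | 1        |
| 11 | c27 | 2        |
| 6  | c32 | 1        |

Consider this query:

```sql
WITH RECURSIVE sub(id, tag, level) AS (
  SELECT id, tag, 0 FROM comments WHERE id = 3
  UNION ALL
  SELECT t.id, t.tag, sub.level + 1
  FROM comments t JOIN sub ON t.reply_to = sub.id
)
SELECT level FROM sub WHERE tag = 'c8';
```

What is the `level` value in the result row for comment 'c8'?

Base: id=3 (c14) at level 0.
Iteration 1: rows with reply_to in {3} -> c17 (id 5, level 1), c10 (id 8, level 1).
Iteration 2: rows with reply_to in {5,8} -> c8 (id 10, level 2).
Iteration 3: no rows with reply_to in {10}; recursion stops.

2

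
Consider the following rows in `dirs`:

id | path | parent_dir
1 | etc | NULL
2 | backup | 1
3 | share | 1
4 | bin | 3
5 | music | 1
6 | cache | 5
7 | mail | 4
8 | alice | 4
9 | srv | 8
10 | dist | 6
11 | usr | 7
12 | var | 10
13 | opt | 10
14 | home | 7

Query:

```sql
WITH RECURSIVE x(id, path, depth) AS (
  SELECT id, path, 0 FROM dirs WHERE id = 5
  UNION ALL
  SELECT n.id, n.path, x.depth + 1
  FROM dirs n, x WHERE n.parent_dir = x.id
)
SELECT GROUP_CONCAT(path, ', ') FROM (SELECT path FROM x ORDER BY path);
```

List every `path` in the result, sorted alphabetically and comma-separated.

cache, dist, music, opt, var

Base: id=5 (music) at depth 0.
Iteration 1: rows with parent_dir in {5} -> cache (id 6, depth 1).
Iteration 2: rows with parent_dir in {6} -> dist (id 10, depth 2).
Iteration 3: rows with parent_dir in {10} -> var (id 12, depth 3), opt (id 13, depth 3).
Iteration 4: no rows with parent_dir in {12,13}; recursion stops.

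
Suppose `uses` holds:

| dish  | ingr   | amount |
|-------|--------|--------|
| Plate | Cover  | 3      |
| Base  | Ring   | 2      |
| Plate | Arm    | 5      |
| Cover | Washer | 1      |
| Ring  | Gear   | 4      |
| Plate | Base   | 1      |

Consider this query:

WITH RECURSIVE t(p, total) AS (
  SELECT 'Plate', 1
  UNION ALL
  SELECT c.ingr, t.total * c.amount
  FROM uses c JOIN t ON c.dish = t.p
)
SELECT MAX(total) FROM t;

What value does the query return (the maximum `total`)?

8

Base: (Plate, total=1).
Iteration 1: components of {Plate} -> Arm = 1*5 = 5, Base = 1*1 = 1, Cover = 1*3 = 3.
Iteration 2: components of {Arm,Base,Cover} -> Ring = 1*2 = 2, Washer = 3*1 = 3.
Iteration 3: components of {Ring,Washer} -> Gear = 2*4 = 8.
Iteration 4: no further components; recursion stops.
total values: 1, 3, 1, 5, 3, 2, 8; the maximum is 8.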